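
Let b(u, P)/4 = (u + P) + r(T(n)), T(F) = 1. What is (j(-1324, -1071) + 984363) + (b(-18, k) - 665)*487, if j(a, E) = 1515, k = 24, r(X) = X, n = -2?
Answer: 675659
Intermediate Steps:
b(u, P) = 4 + 4*P + 4*u (b(u, P) = 4*((u + P) + 1) = 4*((P + u) + 1) = 4*(1 + P + u) = 4 + 4*P + 4*u)
(j(-1324, -1071) + 984363) + (b(-18, k) - 665)*487 = (1515 + 984363) + ((4 + 4*24 + 4*(-18)) - 665)*487 = 985878 + ((4 + 96 - 72) - 665)*487 = 985878 + (28 - 665)*487 = 985878 - 637*487 = 985878 - 310219 = 675659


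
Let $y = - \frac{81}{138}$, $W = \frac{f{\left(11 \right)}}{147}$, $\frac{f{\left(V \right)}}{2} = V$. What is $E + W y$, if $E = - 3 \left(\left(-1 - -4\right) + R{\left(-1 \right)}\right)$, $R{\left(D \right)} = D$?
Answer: $- \frac{6861}{1127} \approx -6.0878$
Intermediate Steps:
$f{\left(V \right)} = 2 V$
$W = \frac{22}{147}$ ($W = \frac{2 \cdot 11}{147} = 22 \cdot \frac{1}{147} = \frac{22}{147} \approx 0.14966$)
$y = - \frac{27}{46}$ ($y = \left(-81\right) \frac{1}{138} = - \frac{27}{46} \approx -0.58696$)
$E = -6$ ($E = - 3 \left(\left(-1 - -4\right) - 1\right) = - 3 \left(\left(-1 + 4\right) - 1\right) = - 3 \left(3 - 1\right) = \left(-3\right) 2 = -6$)
$E + W y = -6 + \frac{22}{147} \left(- \frac{27}{46}\right) = -6 - \frac{99}{1127} = - \frac{6861}{1127}$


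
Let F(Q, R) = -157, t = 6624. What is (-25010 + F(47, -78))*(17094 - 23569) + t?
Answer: 162962949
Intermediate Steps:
(-25010 + F(47, -78))*(17094 - 23569) + t = (-25010 - 157)*(17094 - 23569) + 6624 = -25167*(-6475) + 6624 = 162956325 + 6624 = 162962949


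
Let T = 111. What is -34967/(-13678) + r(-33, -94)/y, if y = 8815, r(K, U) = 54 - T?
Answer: 307454459/120571570 ≈ 2.5500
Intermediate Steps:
r(K, U) = -57 (r(K, U) = 54 - 1*111 = 54 - 111 = -57)
-34967/(-13678) + r(-33, -94)/y = -34967/(-13678) - 57/8815 = -34967*(-1/13678) - 57*1/8815 = 34967/13678 - 57/8815 = 307454459/120571570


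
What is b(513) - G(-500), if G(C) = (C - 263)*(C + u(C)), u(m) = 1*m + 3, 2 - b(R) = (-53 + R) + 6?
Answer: -761175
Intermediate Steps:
b(R) = 49 - R (b(R) = 2 - ((-53 + R) + 6) = 2 - (-47 + R) = 2 + (47 - R) = 49 - R)
u(m) = 3 + m (u(m) = m + 3 = 3 + m)
G(C) = (-263 + C)*(3 + 2*C) (G(C) = (C - 263)*(C + (3 + C)) = (-263 + C)*(3 + 2*C))
b(513) - G(-500) = (49 - 1*513) - (-789 - 523*(-500) + 2*(-500)**2) = (49 - 513) - (-789 + 261500 + 2*250000) = -464 - (-789 + 261500 + 500000) = -464 - 1*760711 = -464 - 760711 = -761175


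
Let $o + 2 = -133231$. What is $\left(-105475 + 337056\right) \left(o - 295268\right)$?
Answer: $-99232690081$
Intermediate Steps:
$o = -133233$ ($o = -2 - 133231 = -133233$)
$\left(-105475 + 337056\right) \left(o - 295268\right) = \left(-105475 + 337056\right) \left(-133233 - 295268\right) = 231581 \left(-428501\right) = -99232690081$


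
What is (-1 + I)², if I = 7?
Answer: 36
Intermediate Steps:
(-1 + I)² = (-1 + 7)² = 6² = 36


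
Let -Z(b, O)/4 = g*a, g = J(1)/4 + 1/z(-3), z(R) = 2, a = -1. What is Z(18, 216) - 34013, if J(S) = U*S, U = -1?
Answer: -34012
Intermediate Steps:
J(S) = -S
g = ¼ (g = -1*1/4 + 1/2 = -1*¼ + 1*(½) = -¼ + ½ = ¼ ≈ 0.25000)
Z(b, O) = 1 (Z(b, O) = -(-1) = -4*(-¼) = 1)
Z(18, 216) - 34013 = 1 - 34013 = -34012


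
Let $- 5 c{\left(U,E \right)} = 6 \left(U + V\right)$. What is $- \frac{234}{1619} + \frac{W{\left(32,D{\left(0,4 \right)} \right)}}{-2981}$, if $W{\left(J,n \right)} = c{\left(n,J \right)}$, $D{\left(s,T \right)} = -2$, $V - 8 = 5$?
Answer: $- \frac{307356}{2193745} \approx -0.14011$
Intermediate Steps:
$V = 13$ ($V = 8 + 5 = 13$)
$c{\left(U,E \right)} = - \frac{78}{5} - \frac{6 U}{5}$ ($c{\left(U,E \right)} = - \frac{6 \left(U + 13\right)}{5} = - \frac{6 \left(13 + U\right)}{5} = - \frac{78 + 6 U}{5} = - \frac{78}{5} - \frac{6 U}{5}$)
$W{\left(J,n \right)} = - \frac{78}{5} - \frac{6 n}{5}$
$- \frac{234}{1619} + \frac{W{\left(32,D{\left(0,4 \right)} \right)}}{-2981} = - \frac{234}{1619} + \frac{- \frac{78}{5} - - \frac{12}{5}}{-2981} = \left(-234\right) \frac{1}{1619} + \left(- \frac{78}{5} + \frac{12}{5}\right) \left(- \frac{1}{2981}\right) = - \frac{234}{1619} - - \frac{6}{1355} = - \frac{234}{1619} + \frac{6}{1355} = - \frac{307356}{2193745}$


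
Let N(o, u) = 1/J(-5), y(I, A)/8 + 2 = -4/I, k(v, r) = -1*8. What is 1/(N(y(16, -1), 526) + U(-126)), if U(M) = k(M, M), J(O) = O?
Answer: -5/41 ≈ -0.12195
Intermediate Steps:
k(v, r) = -8
y(I, A) = -16 - 32/I (y(I, A) = -16 + 8*(-4/I) = -16 - 32/I)
N(o, u) = -⅕ (N(o, u) = 1/(-5) = -⅕)
U(M) = -8
1/(N(y(16, -1), 526) + U(-126)) = 1/(-⅕ - 8) = 1/(-41/5) = -5/41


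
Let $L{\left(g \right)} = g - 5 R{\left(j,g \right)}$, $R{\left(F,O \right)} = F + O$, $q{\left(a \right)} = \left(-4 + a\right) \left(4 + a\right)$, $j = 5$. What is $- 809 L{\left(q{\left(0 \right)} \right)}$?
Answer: $-31551$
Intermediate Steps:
$L{\left(g \right)} = -25 - 4 g$ ($L{\left(g \right)} = g - 5 \left(5 + g\right) = g - \left(25 + 5 g\right) = -25 - 4 g$)
$- 809 L{\left(q{\left(0 \right)} \right)} = - 809 \left(-25 - 4 \left(-16 + 0^{2}\right)\right) = - 809 \left(-25 - 4 \left(-16 + 0\right)\right) = - 809 \left(-25 - -64\right) = - 809 \left(-25 + 64\right) = \left(-809\right) 39 = -31551$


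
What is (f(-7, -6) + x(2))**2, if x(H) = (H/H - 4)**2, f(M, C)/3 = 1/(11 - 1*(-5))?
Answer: 21609/256 ≈ 84.410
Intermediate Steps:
f(M, C) = 3/16 (f(M, C) = 3/(11 - 1*(-5)) = 3/(11 + 5) = 3/16)
x(H) = 9 (x(H) = (1 - 4)**2 = (-3)**2 = 9)
(f(-7, -6) + x(2))**2 = (3/16 + 9)**2 = (147/16)**2 = 21609/256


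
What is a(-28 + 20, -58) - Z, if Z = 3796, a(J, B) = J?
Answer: -3804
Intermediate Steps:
a(-28 + 20, -58) - Z = (-28 + 20) - 1*3796 = -8 - 3796 = -3804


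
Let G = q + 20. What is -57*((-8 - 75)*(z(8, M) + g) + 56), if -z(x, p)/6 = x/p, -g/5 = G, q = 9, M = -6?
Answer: -651339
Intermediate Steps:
G = 29 (G = 9 + 20 = 29)
g = -145 (g = -5*29 = -145)
z(x, p) = -6*x/p
-57*((-8 - 75)*(z(8, M) + g) + 56) = -57*((-8 - 75)*(-6*8/(-6) - 145) + 56) = -57*(-83*(-6*8*(-⅙) - 145) + 56) = -57*(-83*(8 - 145) + 56) = -57*(-83*(-137) + 56) = -57*(11371 + 56) = -57*11427 = -651339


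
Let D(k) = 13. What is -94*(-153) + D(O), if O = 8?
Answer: 14395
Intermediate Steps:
-94*(-153) + D(O) = -94*(-153) + 13 = 14382 + 13 = 14395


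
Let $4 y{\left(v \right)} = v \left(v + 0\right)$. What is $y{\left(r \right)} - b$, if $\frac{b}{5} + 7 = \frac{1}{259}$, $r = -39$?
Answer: $\frac{430179}{1036} \approx 415.23$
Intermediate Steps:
$y{\left(v \right)} = \frac{v^{2}}{4}$ ($y{\left(v \right)} = \frac{v \left(v + 0\right)}{4} = \frac{v v}{4} = \frac{v^{2}}{4}$)
$b = - \frac{9060}{259}$ ($b = -35 + \frac{5}{259} = - \frac{9060}{259} \approx -34.981$)
$y{\left(r \right)} - b = \frac{\left(-39\right)^{2}}{4} - - \frac{9060}{259} = \frac{1}{4} \cdot 1521 + \frac{9060}{259} = \frac{1521}{4} + \frac{9060}{259} = \frac{430179}{1036}$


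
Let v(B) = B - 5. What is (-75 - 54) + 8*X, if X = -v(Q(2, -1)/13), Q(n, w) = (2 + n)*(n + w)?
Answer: -1189/13 ≈ -91.462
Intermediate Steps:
v(B) = -5 + B
X = 61/13 (X = -(-5 + (2² + 2*2 + 2*(-1) + 2*(-1))/13) = -(-5 + (4 + 4 - 2 - 2)*(1/13)) = -(-5 + 4*(1/13)) = -(-5 + 4/13) = -1*(-61/13) = 61/13 ≈ 4.6923)
(-75 - 54) + 8*X = (-75 - 54) + 8*(61/13) = -129 + 488/13 = -1189/13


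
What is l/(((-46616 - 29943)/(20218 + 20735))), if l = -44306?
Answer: 1814463618/76559 ≈ 23700.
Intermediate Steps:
l/(((-46616 - 29943)/(20218 + 20735))) = -44306*(20218 + 20735)/(-46616 - 29943) = -44306/((-76559/40953)) = -44306/((-76559*1/40953)) = -44306/(-76559/40953) = -44306*(-40953/76559) = 1814463618/76559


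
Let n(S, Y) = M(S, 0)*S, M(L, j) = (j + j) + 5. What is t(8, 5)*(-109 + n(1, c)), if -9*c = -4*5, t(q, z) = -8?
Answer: 832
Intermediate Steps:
M(L, j) = 5 + 2*j (M(L, j) = 2*j + 5 = 5 + 2*j)
c = 20/9 (c = -(-4)*5/9 = -⅑*(-20) = 20/9 ≈ 2.2222)
n(S, Y) = 5*S (n(S, Y) = (5 + 2*0)*S = (5 + 0)*S = 5*S)
t(8, 5)*(-109 + n(1, c)) = -8*(-109 + 5*1) = -8*(-109 + 5) = -8*(-104) = 832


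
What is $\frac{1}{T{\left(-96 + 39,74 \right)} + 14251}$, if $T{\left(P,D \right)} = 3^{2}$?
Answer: $\frac{1}{14260} \approx 7.0126 \cdot 10^{-5}$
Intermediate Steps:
$T{\left(P,D \right)} = 9$
$\frac{1}{T{\left(-96 + 39,74 \right)} + 14251} = \frac{1}{9 + 14251} = \frac{1}{14260}$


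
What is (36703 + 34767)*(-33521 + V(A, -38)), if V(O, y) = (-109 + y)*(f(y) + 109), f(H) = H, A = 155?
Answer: -3141678260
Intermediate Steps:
V(O, y) = (-109 + y)*(109 + y) (V(O, y) = (-109 + y)*(y + 109) = (-109 + y)*(109 + y))
(36703 + 34767)*(-33521 + V(A, -38)) = (36703 + 34767)*(-33521 + (-11881 + (-38)**2)) = 71470*(-33521 + (-11881 + 1444)) = 71470*(-33521 - 10437) = 71470*(-43958) = -3141678260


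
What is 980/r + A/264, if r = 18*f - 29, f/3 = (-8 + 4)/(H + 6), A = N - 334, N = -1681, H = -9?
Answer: 172075/11352 ≈ 15.158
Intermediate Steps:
A = -2015 (A = -1681 - 334 = -2015)
f = 4 (f = 3*((-8 + 4)/(-9 + 6)) = 3*(-4/(-3)) = 3*(-4*(-⅓)) = 3*(4/3) = 4)
r = 43 (r = 18*4 - 29 = 72 - 29 = 43)
980/r + A/264 = 980/43 - 2015/264 = 172075/11352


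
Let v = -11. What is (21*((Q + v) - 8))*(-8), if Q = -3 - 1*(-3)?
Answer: 3192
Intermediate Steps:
Q = 0 (Q = -3 + 3 = 0)
(21*((Q + v) - 8))*(-8) = (21*((0 - 11) - 8))*(-8) = (21*(-11 - 8))*(-8) = (21*(-19))*(-8) = -399*(-8) = 3192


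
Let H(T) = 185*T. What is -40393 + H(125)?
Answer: -17268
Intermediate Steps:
-40393 + H(125) = -40393 + 185*125 = -40393 + 23125 = -17268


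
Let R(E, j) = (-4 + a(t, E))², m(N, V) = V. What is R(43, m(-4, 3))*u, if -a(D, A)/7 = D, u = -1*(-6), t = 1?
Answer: 726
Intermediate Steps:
u = 6
a(D, A) = -7*D
R(E, j) = 121 (R(E, j) = (-4 - 7*1)² = (-4 - 7)² = (-11)² = 121)
R(43, m(-4, 3))*u = 121*6 = 726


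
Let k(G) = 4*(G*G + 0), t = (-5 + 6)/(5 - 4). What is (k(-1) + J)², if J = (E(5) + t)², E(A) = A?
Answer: 1600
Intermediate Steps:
t = 1 (t = 1/1 = 1*1 = 1)
J = 36 (J = (5 + 1)² = 6² = 36)
k(G) = 4*G² (k(G) = 4*(G² + 0) = 4*G²)
(k(-1) + J)² = (4*(-1)² + 36)² = (4*1 + 36)² = (4 + 36)² = 40² = 1600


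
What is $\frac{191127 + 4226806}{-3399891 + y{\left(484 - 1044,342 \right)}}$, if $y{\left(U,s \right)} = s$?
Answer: $- \frac{4417933}{3399549} \approx -1.2996$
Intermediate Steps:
$\frac{191127 + 4226806}{-3399891 + y{\left(484 - 1044,342 \right)}} = \frac{191127 + 4226806}{-3399891 + 342} = \frac{4417933}{-3399549} = 4417933 \left(- \frac{1}{3399549}\right) = - \frac{4417933}{3399549}$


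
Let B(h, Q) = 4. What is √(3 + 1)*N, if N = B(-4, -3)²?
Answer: 32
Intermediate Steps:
N = 16 (N = 4² = 16)
√(3 + 1)*N = √(3 + 1)*16 = √4*16 = 2*16 = 32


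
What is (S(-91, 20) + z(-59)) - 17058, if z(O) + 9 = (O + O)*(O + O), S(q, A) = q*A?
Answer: -4963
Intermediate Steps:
S(q, A) = A*q
z(O) = -9 + 4*O² (z(O) = -9 + (O + O)*(O + O) = -9 + (2*O)*(2*O) = -9 + 4*O²)
(S(-91, 20) + z(-59)) - 17058 = (20*(-91) + (-9 + 4*(-59)²)) - 17058 = (-1820 + (-9 + 4*3481)) - 17058 = (-1820 + (-9 + 13924)) - 17058 = (-1820 + 13915) - 17058 = 12095 - 17058 = -4963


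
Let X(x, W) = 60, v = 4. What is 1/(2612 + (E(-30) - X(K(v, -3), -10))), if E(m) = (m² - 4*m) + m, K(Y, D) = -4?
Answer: 1/3542 ≈ 0.00028233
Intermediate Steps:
E(m) = m² - 3*m
1/(2612 + (E(-30) - X(K(v, -3), -10))) = 1/(2612 + (-30*(-3 - 30) - 1*60)) = 1/(2612 + (-30*(-33) - 60)) = 1/(2612 + (990 - 60)) = 1/(2612 + 930) = 1/3542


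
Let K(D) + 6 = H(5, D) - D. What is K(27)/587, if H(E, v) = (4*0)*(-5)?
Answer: -33/587 ≈ -0.056218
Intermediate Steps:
H(E, v) = 0 (H(E, v) = 0*(-5) = 0)
K(D) = -6 - D (K(D) = -6 + (0 - D) = -6 - D)
K(27)/587 = (-6 - 1*27)/587 = (-6 - 27)*(1/587) = -33*1/587 = -33/587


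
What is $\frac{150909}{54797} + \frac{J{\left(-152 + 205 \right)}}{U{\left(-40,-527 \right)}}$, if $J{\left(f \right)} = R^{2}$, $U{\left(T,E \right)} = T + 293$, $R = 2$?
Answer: $\frac{38399165}{13863641} \approx 2.7698$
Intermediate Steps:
$U{\left(T,E \right)} = 293 + T$
$J{\left(f \right)} = 4$ ($J{\left(f \right)} = 2^{2} = 4$)
$\frac{150909}{54797} + \frac{J{\left(-152 + 205 \right)}}{U{\left(-40,-527 \right)}} = \frac{150909}{54797} + \frac{4}{293 - 40} = 150909 \cdot \frac{1}{54797} + \frac{4}{253} = \frac{150909}{54797} + 4 \cdot \frac{1}{253} = \frac{150909}{54797} + \frac{4}{253} = \frac{38399165}{13863641}$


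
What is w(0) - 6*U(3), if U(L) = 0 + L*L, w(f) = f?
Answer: -54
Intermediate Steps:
U(L) = L**2 (U(L) = 0 + L**2 = L**2)
w(0) - 6*U(3) = 0 - 6*3**2 = 0 - 6*9 = 0 - 54 = -54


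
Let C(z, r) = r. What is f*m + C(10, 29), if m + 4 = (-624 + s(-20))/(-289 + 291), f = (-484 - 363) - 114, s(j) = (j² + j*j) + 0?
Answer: -80695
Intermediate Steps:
s(j) = 2*j² (s(j) = (j² + j²) + 0 = 2*j² + 0 = 2*j²)
f = -961 (f = -847 - 114 = -961)
m = 84 (m = -4 + (-624 + 2*(-20)²)/(-289 + 291) = -4 + (-624 + 2*400)/2 = -4 + (-624 + 800)*(½) = -4 + 176*(½) = -4 + 88 = 84)
f*m + C(10, 29) = -961*84 + 29 = -80724 + 29 = -80695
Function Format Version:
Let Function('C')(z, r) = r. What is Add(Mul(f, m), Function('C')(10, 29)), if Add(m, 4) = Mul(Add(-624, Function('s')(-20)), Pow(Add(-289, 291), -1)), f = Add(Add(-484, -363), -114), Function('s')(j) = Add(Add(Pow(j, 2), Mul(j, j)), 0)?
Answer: -80695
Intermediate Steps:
Function('s')(j) = Mul(2, Pow(j, 2)) (Function('s')(j) = Add(Add(Pow(j, 2), Pow(j, 2)), 0) = Add(Mul(2, Pow(j, 2)), 0) = Mul(2, Pow(j, 2)))
f = -961 (f = Add(-847, -114) = -961)
m = 84 (m = Add(-4, Mul(Add(-624, Mul(2, Pow(-20, 2))), Pow(Add(-289, 291), -1))) = Add(-4, Mul(Add(-624, Mul(2, 400)), Pow(2, -1))) = Add(-4, Mul(Add(-624, 800), Rational(1, 2))) = Add(-4, Mul(176, Rational(1, 2))) = Add(-4, 88) = 84)
Add(Mul(f, m), Function('C')(10, 29)) = Add(Mul(-961, 84), 29) = Add(-80724, 29) = -80695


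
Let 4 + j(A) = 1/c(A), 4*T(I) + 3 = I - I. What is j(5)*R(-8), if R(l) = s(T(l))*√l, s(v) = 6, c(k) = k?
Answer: -228*I*√2/5 ≈ -64.488*I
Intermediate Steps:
T(I) = -¾ (T(I) = -¾ + (I - I)/4 = -¾ + (¼)*0 = -¾ + 0 = -¾)
j(A) = -4 + 1/A
R(l) = 6*√l
j(5)*R(-8) = (-4 + 1/5)*(6*√(-8)) = (-4 + ⅕)*(6*(2*I*√2)) = -228*I*√2/5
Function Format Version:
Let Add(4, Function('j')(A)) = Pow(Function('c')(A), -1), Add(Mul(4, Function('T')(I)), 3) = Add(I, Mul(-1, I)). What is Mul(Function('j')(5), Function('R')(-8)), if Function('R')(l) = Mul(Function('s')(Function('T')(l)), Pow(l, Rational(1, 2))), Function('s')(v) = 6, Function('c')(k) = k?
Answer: Mul(Rational(-228, 5), I, Pow(2, Rational(1, 2))) ≈ Mul(-64.488, I)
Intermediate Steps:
Function('T')(I) = Rational(-3, 4) (Function('T')(I) = Add(Rational(-3, 4), Mul(Rational(1, 4), Add(I, Mul(-1, I)))) = Add(Rational(-3, 4), Mul(Rational(1, 4), 0)) = Add(Rational(-3, 4), 0) = Rational(-3, 4))
Function('j')(A) = Add(-4, Pow(A, -1))
Function('R')(l) = Mul(6, Pow(l, Rational(1, 2)))
Mul(Function('j')(5), Function('R')(-8)) = Mul(Add(-4, Pow(5, -1)), Mul(6, Pow(-8, Rational(1, 2)))) = Mul(Add(-4, Rational(1, 5)), Mul(6, Mul(2, I, Pow(2, Rational(1, 2))))) = Mul(Rational(-19, 5), Mul(12, I, Pow(2, Rational(1, 2)))) = Mul(Rational(-228, 5), I, Pow(2, Rational(1, 2)))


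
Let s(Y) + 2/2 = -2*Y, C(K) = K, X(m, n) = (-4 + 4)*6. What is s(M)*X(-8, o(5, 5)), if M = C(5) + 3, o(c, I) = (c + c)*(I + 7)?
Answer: 0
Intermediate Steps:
o(c, I) = 2*c*(7 + I) (o(c, I) = (2*c)*(7 + I) = 2*c*(7 + I))
X(m, n) = 0 (X(m, n) = 0*6 = 0)
M = 8 (M = 5 + 3 = 8)
s(Y) = -1 - 2*Y
s(M)*X(-8, o(5, 5)) = (-1 - 2*8)*0 = (-1 - 16)*0 = -17*0 = 0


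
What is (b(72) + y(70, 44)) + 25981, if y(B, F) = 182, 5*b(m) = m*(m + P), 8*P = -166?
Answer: 26901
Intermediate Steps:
P = -83/4 (P = (⅛)*(-166) = -83/4 ≈ -20.750)
b(m) = m*(-83/4 + m)/5 (b(m) = (m*(m - 83/4))/5 = (m*(-83/4 + m))/5 = m*(-83/4 + m)/5)
(b(72) + y(70, 44)) + 25981 = ((1/20)*72*(-83 + 4*72) + 182) + 25981 = ((1/20)*72*(-83 + 288) + 182) + 25981 = ((1/20)*72*205 + 182) + 25981 = (738 + 182) + 25981 = 920 + 25981 = 26901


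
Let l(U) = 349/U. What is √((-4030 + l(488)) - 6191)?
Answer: 11*I*√5028718/244 ≈ 101.1*I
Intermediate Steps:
√((-4030 + l(488)) - 6191) = √((-4030 + 349/488) - 6191) = √(-1966291/488 - 6191) = √(-4987499/488) = 11*I*√5028718/244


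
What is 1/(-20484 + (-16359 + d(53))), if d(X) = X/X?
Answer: -1/36842 ≈ -2.7143e-5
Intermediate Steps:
d(X) = 1
1/(-20484 + (-16359 + d(53))) = 1/(-20484 + (-16359 + 1)) = 1/(-20484 - 16358) = 1/(-36842) = -1/36842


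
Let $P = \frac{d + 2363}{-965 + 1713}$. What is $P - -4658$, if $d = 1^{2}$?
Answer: $\frac{871637}{187} \approx 4661.2$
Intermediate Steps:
$d = 1$
$P = \frac{591}{187}$ ($P = \frac{1 + 2363}{-965 + 1713} = \frac{2364}{748} = 2364 \cdot \frac{1}{748} = \frac{591}{187} \approx 3.1604$)
$P - -4658 = \frac{591}{187} - -4658 = \frac{591}{187} + 4658 = \frac{871637}{187}$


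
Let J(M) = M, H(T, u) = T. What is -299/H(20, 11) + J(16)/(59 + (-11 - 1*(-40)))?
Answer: -3249/220 ≈ -14.768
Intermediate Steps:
-299/H(20, 11) + J(16)/(59 + (-11 - 1*(-40))) = -299/20 + 16/(59 + (-11 - 1*(-40))) = -299*1/20 + 16/(59 + (-11 + 40)) = -299/20 + 16/(59 + 29) = -299/20 + 16/88 = -299/20 + 16*(1/88) = -299/20 + 2/11 = -3249/220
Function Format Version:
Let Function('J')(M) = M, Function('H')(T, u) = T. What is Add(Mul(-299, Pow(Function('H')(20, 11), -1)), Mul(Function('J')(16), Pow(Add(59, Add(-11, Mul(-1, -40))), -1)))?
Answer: Rational(-3249, 220) ≈ -14.768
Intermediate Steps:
Add(Mul(-299, Pow(Function('H')(20, 11), -1)), Mul(Function('J')(16), Pow(Add(59, Add(-11, Mul(-1, -40))), -1))) = Add(Mul(-299, Pow(20, -1)), Mul(16, Pow(Add(59, Add(-11, Mul(-1, -40))), -1))) = Add(Mul(-299, Rational(1, 20)), Mul(16, Pow(Add(59, Add(-11, 40)), -1))) = Add(Rational(-299, 20), Mul(16, Pow(Add(59, 29), -1))) = Add(Rational(-299, 20), Mul(16, Pow(88, -1))) = Add(Rational(-299, 20), Mul(16, Rational(1, 88))) = Add(Rational(-299, 20), Rational(2, 11)) = Rational(-3249, 220)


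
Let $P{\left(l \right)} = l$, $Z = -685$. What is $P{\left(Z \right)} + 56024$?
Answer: $55339$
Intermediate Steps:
$P{\left(Z \right)} + 56024 = -685 + 56024 = 55339$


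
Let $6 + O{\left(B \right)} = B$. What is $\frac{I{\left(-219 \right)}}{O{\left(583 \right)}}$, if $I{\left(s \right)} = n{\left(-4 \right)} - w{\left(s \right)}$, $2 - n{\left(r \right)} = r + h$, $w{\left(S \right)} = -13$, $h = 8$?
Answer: $\frac{11}{577} \approx 0.019064$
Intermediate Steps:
$O{\left(B \right)} = -6 + B$
$n{\left(r \right)} = -6 - r$ ($n{\left(r \right)} = 2 - \left(r + 8\right) = 2 - \left(8 + r\right) = -6 - r$)
$I{\left(s \right)} = 11$ ($I{\left(s \right)} = \left(-6 - -4\right) - -13 = \left(-6 + 4\right) + 13 = -2 + 13 = 11$)
$\frac{I{\left(-219 \right)}}{O{\left(583 \right)}} = \frac{11}{-6 + 583} = \frac{11}{577}$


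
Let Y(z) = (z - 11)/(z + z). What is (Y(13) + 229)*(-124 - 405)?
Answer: -1575362/13 ≈ -1.2118e+5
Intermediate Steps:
Y(z) = (-11 + z)/(2*z) (Y(z) = (-11 + z)/((2*z)) = (-11 + z)*(1/(2*z)) = (-11 + z)/(2*z))
(Y(13) + 229)*(-124 - 405) = ((1/2)*(-11 + 13)/13 + 229)*(-124 - 405) = ((1/2)*(1/13)*2 + 229)*(-529) = (1/13 + 229)*(-529) = (2978/13)*(-529) = -1575362/13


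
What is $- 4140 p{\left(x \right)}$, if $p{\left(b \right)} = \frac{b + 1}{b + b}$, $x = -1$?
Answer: $0$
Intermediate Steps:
$p{\left(b \right)} = \frac{1 + b}{2 b}$
$- 4140 p{\left(x \right)} = - 4140 \frac{1 - 1}{2 \left(-1\right)} = - 4140 \cdot \frac{1}{2} \left(-1\right) 0 = \left(-4140\right) 0 = 0$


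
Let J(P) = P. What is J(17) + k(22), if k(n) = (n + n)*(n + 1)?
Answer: 1029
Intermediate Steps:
k(n) = 2*n*(1 + n) (k(n) = (2*n)*(1 + n) = 2*n*(1 + n))
J(17) + k(22) = 17 + 2*22*(1 + 22) = 17 + 2*22*23 = 17 + 1012 = 1029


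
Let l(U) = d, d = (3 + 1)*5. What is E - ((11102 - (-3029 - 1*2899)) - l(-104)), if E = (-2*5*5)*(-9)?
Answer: -16560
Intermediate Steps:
d = 20 (d = 4*5 = 20)
l(U) = 20
E = 450 (E = -10*5*(-9) = -50*(-9) = 450)
E - ((11102 - (-3029 - 1*2899)) - l(-104)) = 450 - ((11102 - (-3029 - 1*2899)) - 1*20) = 450 - ((11102 - (-3029 - 2899)) - 20) = 450 - ((11102 - 1*(-5928)) - 20) = 450 - ((11102 + 5928) - 20) = 450 - (17030 - 20) = 450 - 1*17010 = 450 - 17010 = -16560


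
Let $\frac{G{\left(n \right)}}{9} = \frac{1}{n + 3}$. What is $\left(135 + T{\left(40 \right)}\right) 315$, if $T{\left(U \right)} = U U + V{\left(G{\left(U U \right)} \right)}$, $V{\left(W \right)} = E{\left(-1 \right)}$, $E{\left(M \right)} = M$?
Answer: $546210$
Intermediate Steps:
$G{\left(n \right)} = \frac{9}{3 + n}$ ($G{\left(n \right)} = \frac{9}{n + 3} = \frac{9}{3 + n}$)
$V{\left(W \right)} = -1$
$T{\left(U \right)} = -1 + U^{2}$ ($T{\left(U \right)} = U U - 1 = U^{2} - 1 = -1 + U^{2}$)
$\left(135 + T{\left(40 \right)}\right) 315 = \left(135 - \left(1 - 40^{2}\right)\right) 315 = \left(135 + \left(-1 + 1600\right)\right) 315 = \left(135 + 1599\right) 315 = 1734 \cdot 315 = 546210$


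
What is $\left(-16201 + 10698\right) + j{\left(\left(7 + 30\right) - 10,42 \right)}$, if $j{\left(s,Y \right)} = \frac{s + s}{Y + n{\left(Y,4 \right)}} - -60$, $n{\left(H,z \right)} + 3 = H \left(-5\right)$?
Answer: $- \frac{103423}{19} \approx -5443.3$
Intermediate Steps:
$n{\left(H,z \right)} = -3 - 5 H$ ($n{\left(H,z \right)} = -3 + H \left(-5\right) = -3 - 5 H$)
$j{\left(s,Y \right)} = 60 + \frac{2 s}{-3 - 4 Y}$ ($j{\left(s,Y \right)} = \frac{s + s}{Y - \left(3 + 5 Y\right)} - -60 = \frac{2 s}{-3 - 4 Y} + 60 = 60 + \frac{2 s}{-3 - 4 Y}$)
$\left(-16201 + 10698\right) + j{\left(\left(7 + 30\right) - 10,42 \right)} = \left(-16201 + 10698\right) + \frac{2 \left(90 - \left(\left(7 + 30\right) - 10\right) + 120 \cdot 42\right)}{3 + 4 \cdot 42} = -5503 + \frac{2 \left(90 - \left(37 - 10\right) + 5040\right)}{3 + 168} = -5503 + \frac{2 \left(90 - 27 + 5040\right)}{171} = -5503 + 2 \cdot \frac{1}{171} \left(90 - 27 + 5040\right) = -5503 + 2 \cdot \frac{1}{171} \cdot 5103 = -5503 + \frac{1134}{19} = - \frac{103423}{19}$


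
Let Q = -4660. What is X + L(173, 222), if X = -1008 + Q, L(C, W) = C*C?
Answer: 24261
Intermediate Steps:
L(C, W) = C²
X = -5668 (X = -1008 - 4660 = -5668)
X + L(173, 222) = -5668 + 173² = -5668 + 29929 = 24261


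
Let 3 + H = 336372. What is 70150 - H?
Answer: -266219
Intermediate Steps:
H = 336369 (H = -3 + 336372 = 336369)
70150 - H = 70150 - 1*336369 = 70150 - 336369 = -266219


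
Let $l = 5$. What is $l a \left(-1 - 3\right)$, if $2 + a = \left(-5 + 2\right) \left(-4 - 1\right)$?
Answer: $-260$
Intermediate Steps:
$a = 13$ ($a = -2 + \left(-5 + 2\right) \left(-4 - 1\right) = -2 - -15 = -2 + 15 = 13$)
$l a \left(-1 - 3\right) = 5 \cdot 13 \left(-1 - 3\right) = 65 \left(-1 - 3\right) = 65 \left(-4\right) = -260$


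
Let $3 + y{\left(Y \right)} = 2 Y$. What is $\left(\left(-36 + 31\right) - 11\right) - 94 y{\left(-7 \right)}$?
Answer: $1582$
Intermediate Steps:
$y{\left(Y \right)} = -3 + 2 Y$
$\left(\left(-36 + 31\right) - 11\right) - 94 y{\left(-7 \right)} = \left(\left(-36 + 31\right) - 11\right) - 94 \left(-3 + 2 \left(-7\right)\right) = \left(-5 - 11\right) - 94 \left(-3 - 14\right) = -16 - -1598 = -16 + 1598 = 1582$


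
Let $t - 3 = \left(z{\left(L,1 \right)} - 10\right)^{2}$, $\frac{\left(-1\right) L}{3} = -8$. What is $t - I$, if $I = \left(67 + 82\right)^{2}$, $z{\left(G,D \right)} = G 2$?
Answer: $-20754$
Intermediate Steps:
$L = 24$ ($L = \left(-3\right) \left(-8\right) = 24$)
$z{\left(G,D \right)} = 2 G$
$t = 1447$ ($t = 3 + \left(2 \cdot 24 - 10\right)^{2} = 3 + \left(48 - 10\right)^{2} = 3 + 38^{2} = 3 + 1444 = 1447$)
$I = 22201$ ($I = 149^{2} = 22201$)
$t - I = 1447 - 22201 = -20754$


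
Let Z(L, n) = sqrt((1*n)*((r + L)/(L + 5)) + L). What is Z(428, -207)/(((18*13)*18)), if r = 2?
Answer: sqrt(41703962)/1823796 ≈ 0.0035409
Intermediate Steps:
Z(L, n) = sqrt(L + n*(2 + L)/(5 + L)) (Z(L, n) = sqrt((1*n)*((2 + L)/(L + 5)) + L) = sqrt(n*((2 + L)/(5 + L)) + L) = sqrt(n*(2 + L)/(5 + L) + L) = sqrt(L + n*(2 + L)/(5 + L)))
Z(428, -207)/(((18*13)*18)) = sqrt((2*(-207) + 428*(-207) + 428*(5 + 428))/(5 + 428))/(((18*13)*18)) = sqrt((-414 - 88596 + 428*433)/433)/((234*18)) = sqrt((-414 - 88596 + 185324)/433)/4212 = sqrt((1/433)*96314)*(1/4212) = sqrt(96314/433)*(1/4212) = (sqrt(41703962)/433)*(1/4212) = sqrt(41703962)/1823796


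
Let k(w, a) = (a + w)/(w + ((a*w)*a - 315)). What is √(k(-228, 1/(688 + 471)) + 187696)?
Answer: √276619289580051183615/38389569 ≈ 433.24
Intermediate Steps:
k(w, a) = (a + w)/(-315 + w + w*a²) (k(w, a) = (a + w)/(w + (w*a² - 315)) = (a + w)/(w + (-315 + w*a²)) = (a + w)/(-315 + w + w*a²))
√(k(-228, 1/(688 + 471)) + 187696) = √((1/(688 + 471) - 228)/(-315 - 228 - 228/(688 + 471)²) + 187696) = √((1/1159 - 228)/(-315 - 228 - 228*(1/1159)²) + 187696) = √(-264251/1159/(-315 - 228 - 228*1/1343281) + 187696) = √(-264251/1159/(-315 - 228 - 12/70699) + 187696) = √(-264251/1159/(-38389569/70699) + 187696) = √(-70699/38389569*(-264251/1159) + 187696) = √(16119311/38389569 + 187696) = √(7205584662335/38389569) = √276619289580051183615/38389569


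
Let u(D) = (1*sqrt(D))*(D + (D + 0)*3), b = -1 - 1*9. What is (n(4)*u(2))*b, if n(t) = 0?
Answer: 0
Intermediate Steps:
b = -10 (b = -1 - 9 = -10)
u(D) = 4*D**(3/2) (u(D) = sqrt(D)*(D + D*3) = sqrt(D)*(D + 3*D) = sqrt(D)*(4*D) = 4*D**(3/2))
(n(4)*u(2))*b = (0*(4*2**(3/2)))*(-10) = (0*(4*(2*sqrt(2))))*(-10) = (0*(8*sqrt(2)))*(-10) = 0*(-10) = 0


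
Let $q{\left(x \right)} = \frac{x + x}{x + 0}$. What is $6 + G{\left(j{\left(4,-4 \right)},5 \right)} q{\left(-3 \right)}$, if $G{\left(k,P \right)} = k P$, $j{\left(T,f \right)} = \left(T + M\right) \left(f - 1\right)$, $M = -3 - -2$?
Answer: $-144$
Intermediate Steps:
$M = -1$ ($M = -3 + 2 = -1$)
$q{\left(x \right)} = 2$ ($q{\left(x \right)} = \frac{2 x}{x} = 2$)
$j{\left(T,f \right)} = \left(-1 + T\right) \left(-1 + f\right)$ ($j{\left(T,f \right)} = \left(T - 1\right) \left(f - 1\right) = \left(-1 + T\right) \left(-1 + f\right)$)
$G{\left(k,P \right)} = P k$
$6 + G{\left(j{\left(4,-4 \right)},5 \right)} q{\left(-3 \right)} = 6 + 5 \left(1 - 4 - -4 + 4 \left(-4\right)\right) 2 = 6 + 5 \left(1 - 4 + 4 - 16\right) 2 = 6 + 5 \left(-15\right) 2 = 6 - 150 = -144$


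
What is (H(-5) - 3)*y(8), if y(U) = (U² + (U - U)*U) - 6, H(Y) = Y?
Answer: -464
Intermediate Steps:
y(U) = -6 + U² (y(U) = (U² + 0*U) - 6 = (U² + 0) - 6 = U² - 6 = -6 + U²)
(H(-5) - 3)*y(8) = (-5 - 3)*(-6 + 8²) = -8*(-6 + 64) = -8*58 = -464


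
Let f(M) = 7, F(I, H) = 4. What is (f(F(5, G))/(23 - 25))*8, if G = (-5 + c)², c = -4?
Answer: -28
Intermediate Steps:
G = 81 (G = (-5 - 4)² = (-9)² = 81)
(f(F(5, G))/(23 - 25))*8 = (7/(23 - 25))*8 = (7/(-2))*8 = -½*7*8 = -7/2*8 = -28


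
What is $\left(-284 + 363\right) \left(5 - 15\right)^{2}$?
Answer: $7900$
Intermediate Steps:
$\left(-284 + 363\right) \left(5 - 15\right)^{2} = 79 \left(-10\right)^{2} = 79 \cdot 100 = 7900$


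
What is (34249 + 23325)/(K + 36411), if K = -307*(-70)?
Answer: 57574/57901 ≈ 0.99435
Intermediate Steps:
K = 21490
(34249 + 23325)/(K + 36411) = (34249 + 23325)/(21490 + 36411) = 57574/57901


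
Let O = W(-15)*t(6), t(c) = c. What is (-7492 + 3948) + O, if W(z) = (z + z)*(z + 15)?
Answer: -3544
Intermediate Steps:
W(z) = 2*z*(15 + z) (W(z) = (2*z)*(15 + z) = 2*z*(15 + z))
O = 0 (O = (2*(-15)*(15 - 15))*6 = (2*(-15)*0)*6 = 0*6 = 0)
(-7492 + 3948) + O = (-7492 + 3948) + 0 = -3544 + 0 = -3544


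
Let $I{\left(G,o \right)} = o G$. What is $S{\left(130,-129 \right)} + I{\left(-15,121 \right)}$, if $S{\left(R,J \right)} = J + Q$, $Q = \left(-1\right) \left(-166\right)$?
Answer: $-1778$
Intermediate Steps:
$Q = 166$
$I{\left(G,o \right)} = G o$
$S{\left(R,J \right)} = 166 + J$ ($S{\left(R,J \right)} = J + 166 = 166 + J$)
$S{\left(130,-129 \right)} + I{\left(-15,121 \right)} = \left(166 - 129\right) - 1815 = 37 - 1815 = -1778$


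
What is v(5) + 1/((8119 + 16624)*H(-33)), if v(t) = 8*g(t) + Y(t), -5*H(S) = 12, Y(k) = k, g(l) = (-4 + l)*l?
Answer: 13361215/296916 ≈ 45.000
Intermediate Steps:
g(l) = l*(-4 + l)
H(S) = -12/5 (H(S) = -⅕*12 = -12/5)
v(t) = t + 8*t*(-4 + t) (v(t) = 8*(t*(-4 + t)) + t = 8*t*(-4 + t) + t = t + 8*t*(-4 + t))
v(5) + 1/((8119 + 16624)*H(-33)) = 5*(-31 + 8*5) + 1/((8119 + 16624)*(-12/5)) = 5*(-31 + 40) - 5/12/24743 = 5*9 + (1/24743)*(-5/12) = 45 - 5/296916 = 13361215/296916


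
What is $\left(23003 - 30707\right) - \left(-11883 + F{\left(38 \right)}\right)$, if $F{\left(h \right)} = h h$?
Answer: $2735$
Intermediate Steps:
$F{\left(h \right)} = h^{2}$
$\left(23003 - 30707\right) - \left(-11883 + F{\left(38 \right)}\right) = \left(23003 - 30707\right) + \left(11883 - 38^{2}\right) = -7704 + \left(11883 - 1444\right) = -7704 + 10439 = 2735$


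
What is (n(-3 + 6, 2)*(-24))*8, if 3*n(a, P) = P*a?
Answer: -384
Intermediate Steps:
n(a, P) = P*a/3 (n(a, P) = (P*a)/3 = P*a/3)
(n(-3 + 6, 2)*(-24))*8 = (((⅓)*2*(-3 + 6))*(-24))*8 = (((⅓)*2*3)*(-24))*8 = (2*(-24))*8 = -48*8 = -384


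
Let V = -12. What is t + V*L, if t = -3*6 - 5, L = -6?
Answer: 49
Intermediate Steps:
t = -23 (t = -18 - 5 = -23)
t + V*L = -23 - 12*(-6) = -23 + 72 = 49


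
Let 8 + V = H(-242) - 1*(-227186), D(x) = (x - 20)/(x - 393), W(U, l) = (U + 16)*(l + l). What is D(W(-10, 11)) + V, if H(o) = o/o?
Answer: 59293607/261 ≈ 2.2718e+5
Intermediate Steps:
W(U, l) = 2*l*(16 + U) (W(U, l) = (16 + U)*(2*l) = 2*l*(16 + U))
H(o) = 1
D(x) = (-20 + x)/(-393 + x)
V = 227179 (V = -8 + (1 - 1*(-227186)) = -8 + (1 + 227186) = -8 + 227187 = 227179)
D(W(-10, 11)) + V = (-20 + 2*11*(16 - 10))/(-393 + 2*11*(16 - 10)) + 227179 = (-20 + 2*11*6)/(-393 + 2*11*6) + 227179 = (-20 + 132)/(-393 + 132) + 227179 = 112/(-261) + 227179 = -1/261*112 + 227179 = -112/261 + 227179 = 59293607/261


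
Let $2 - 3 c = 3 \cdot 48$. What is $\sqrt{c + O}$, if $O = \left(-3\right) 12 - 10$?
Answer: $\frac{2 i \sqrt{210}}{3} \approx 9.6609 i$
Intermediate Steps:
$c = - \frac{142}{3}$ ($c = \frac{2}{3} - \frac{3 \cdot 48}{3} = \frac{2}{3} - 48 = - \frac{142}{3} \approx -47.333$)
$O = -46$ ($O = -36 - 10 = -46$)
$\sqrt{c + O} = \sqrt{- \frac{142}{3} - 46} = \sqrt{- \frac{280}{3}} = \frac{2 i \sqrt{210}}{3}$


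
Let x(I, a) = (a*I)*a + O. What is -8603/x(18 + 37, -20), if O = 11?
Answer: -8603/22011 ≈ -0.39085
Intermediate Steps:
x(I, a) = 11 + I*a² (x(I, a) = (a*I)*a + 11 = (I*a)*a + 11 = I*a² + 11 = 11 + I*a²)
-8603/x(18 + 37, -20) = -8603/(11 + (18 + 37)*(-20)²) = -8603/(11 + 55*400) = -8603/(11 + 22000) = -8603/22011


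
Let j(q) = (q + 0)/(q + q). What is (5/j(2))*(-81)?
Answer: -810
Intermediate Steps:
j(q) = 1/2 (j(q) = q/((2*q)) = q*(1/(2*q)) = 1/2)
(5/j(2))*(-81) = (5/(1/2))*(-81) = (5*2)*(-81) = 10*(-81) = -810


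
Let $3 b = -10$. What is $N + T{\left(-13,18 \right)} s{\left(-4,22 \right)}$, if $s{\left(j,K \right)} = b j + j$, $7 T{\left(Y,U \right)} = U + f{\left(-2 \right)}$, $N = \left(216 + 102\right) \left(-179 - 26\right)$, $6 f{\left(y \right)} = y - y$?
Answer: $-65166$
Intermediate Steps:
$b = - \frac{10}{3}$ ($b = \frac{1}{3} \left(-10\right) = - \frac{10}{3} \approx -3.3333$)
$f{\left(y \right)} = 0$ ($f{\left(y \right)} = \frac{y - y}{6} = \frac{1}{6} \cdot 0 = 0$)
$N = -65190$ ($N = 318 \left(-205\right) = -65190$)
$T{\left(Y,U \right)} = \frac{U}{7}$ ($T{\left(Y,U \right)} = \frac{U + 0}{7} = \frac{U}{7}$)
$s{\left(j,K \right)} = - \frac{7 j}{3}$ ($s{\left(j,K \right)} = - \frac{10 j}{3} + j = - \frac{7 j}{3}$)
$N + T{\left(-13,18 \right)} s{\left(-4,22 \right)} = -65190 + \frac{1}{7} \cdot 18 \left(\left(- \frac{7}{3}\right) \left(-4\right)\right) = -65190 + \frac{18}{7} \cdot \frac{28}{3} = -65190 + 24 = -65166$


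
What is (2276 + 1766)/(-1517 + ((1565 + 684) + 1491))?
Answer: 4042/2223 ≈ 1.8183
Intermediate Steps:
(2276 + 1766)/(-1517 + ((1565 + 684) + 1491)) = 4042/(-1517 + (2249 + 1491)) = 4042/(-1517 + 3740) = 4042/2223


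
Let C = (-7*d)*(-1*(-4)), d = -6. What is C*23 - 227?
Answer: 3637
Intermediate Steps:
C = 168 (C = (-7*(-6))*(-1*(-4)) = 42*4 = 168)
C*23 - 227 = 168*23 - 227 = 3864 - 227 = 3637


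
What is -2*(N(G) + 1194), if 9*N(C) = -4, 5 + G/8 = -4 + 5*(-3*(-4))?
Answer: -21484/9 ≈ -2387.1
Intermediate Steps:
G = 408 (G = -40 + 8*(-4 + 5*(-3*(-4))) = -40 + 8*(-4 + 5*12) = -40 + 8*(-4 + 60) = -40 + 8*56 = -40 + 448 = 408)
N(C) = -4/9 (N(C) = (⅑)*(-4) = -4/9)
-2*(N(G) + 1194) = -2*(-4/9 + 1194) = -2*10742/9 = -21484/9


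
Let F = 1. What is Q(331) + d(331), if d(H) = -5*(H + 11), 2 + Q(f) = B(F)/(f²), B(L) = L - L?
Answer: -1712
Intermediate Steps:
B(L) = 0
Q(f) = -2 (Q(f) = -2 + 0/(f²) = -2 + 0/f² = -2 + 0 = -2)
d(H) = -55 - 5*H (d(H) = -5*(11 + H) = -55 - 5*H)
Q(331) + d(331) = -2 + (-55 - 5*331) = -2 + (-55 - 1655) = -2 - 1710 = -1712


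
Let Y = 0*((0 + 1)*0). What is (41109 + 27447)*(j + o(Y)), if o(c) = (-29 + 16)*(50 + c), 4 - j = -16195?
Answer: 1065977244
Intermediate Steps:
j = 16199 (j = 4 - 1*(-16195) = 4 + 16195 = 16199)
Y = 0 (Y = 0*(1*0) = 0*0 = 0)
o(c) = -650 - 13*c (o(c) = -13*(50 + c) = -650 - 13*c)
(41109 + 27447)*(j + o(Y)) = (41109 + 27447)*(16199 + (-650 - 13*0)) = 68556*(16199 + (-650 + 0)) = 68556*(16199 - 650) = 68556*15549 = 1065977244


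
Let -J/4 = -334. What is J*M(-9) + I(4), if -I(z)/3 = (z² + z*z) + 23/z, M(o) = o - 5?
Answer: -75269/4 ≈ -18817.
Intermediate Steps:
J = 1336 (J = -4*(-334) = 1336)
M(o) = -5 + o
I(z) = -69/z - 6*z² (I(z) = -3*((z² + z*z) + 23/z) = -3*((z² + z²) + 23/z) = -3*(2*z² + 23/z) = -69/z - 6*z²)
J*M(-9) + I(4) = 1336*(-5 - 9) + 3*(-23 - 2*4³)/4 = 1336*(-14) + 3*(¼)*(-23 - 2*64) = -18704 + 3*(¼)*(-23 - 128) = -18704 + 3*(¼)*(-151) = -18704 - 453/4 = -75269/4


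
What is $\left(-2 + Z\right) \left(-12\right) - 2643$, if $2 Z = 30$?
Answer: $-2799$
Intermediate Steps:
$Z = 15$ ($Z = \frac{1}{2} \cdot 30 = 15$)
$\left(-2 + Z\right) \left(-12\right) - 2643 = \left(-2 + 15\right) \left(-12\right) - 2643 = 13 \left(-12\right) - 2643 = -156 - 2643 = -2799$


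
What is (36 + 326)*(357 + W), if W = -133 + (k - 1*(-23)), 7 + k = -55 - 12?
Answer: 62626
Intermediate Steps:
k = -74 (k = -7 + (-55 - 12) = -7 - 67 = -74)
W = -184 (W = -133 + (-74 - 1*(-23)) = -133 + (-74 + 23) = -133 - 51 = -184)
(36 + 326)*(357 + W) = (36 + 326)*(357 - 184) = 362*173 = 62626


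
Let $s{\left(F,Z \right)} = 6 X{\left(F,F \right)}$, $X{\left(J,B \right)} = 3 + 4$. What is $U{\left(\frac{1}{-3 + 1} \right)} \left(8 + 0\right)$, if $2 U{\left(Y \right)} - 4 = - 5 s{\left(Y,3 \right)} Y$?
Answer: $436$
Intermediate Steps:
$X{\left(J,B \right)} = 7$
$s{\left(F,Z \right)} = 42$ ($s{\left(F,Z \right)} = 6 \cdot 7 = 42$)
$U{\left(Y \right)} = 2 - 105 Y$ ($U{\left(Y \right)} = 2 + \frac{\left(-5\right) 42 Y}{2} = 2 + \frac{\left(-210\right) Y}{2} = 2 - 105 Y$)
$U{\left(\frac{1}{-3 + 1} \right)} \left(8 + 0\right) = \left(2 - \frac{105}{-3 + 1}\right) \left(8 + 0\right) = \left(2 - \frac{105}{-2}\right) 8 = \left(2 - - \frac{105}{2}\right) 8 = \left(2 + \frac{105}{2}\right) 8 = \frac{109}{2} \cdot 8 = 436$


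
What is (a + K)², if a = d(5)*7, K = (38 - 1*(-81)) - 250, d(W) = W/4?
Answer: 239121/16 ≈ 14945.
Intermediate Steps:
d(W) = W/4 (d(W) = W*(¼) = W/4)
K = -131 (K = (38 + 81) - 250 = 119 - 250 = -131)
a = 35/4 (a = ((¼)*5)*7 = (5/4)*7 = 35/4 ≈ 8.7500)
(a + K)² = (35/4 - 131)² = (-489/4)² = 239121/16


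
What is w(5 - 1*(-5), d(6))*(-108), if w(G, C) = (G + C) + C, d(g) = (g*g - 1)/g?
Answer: -2340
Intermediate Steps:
d(g) = (-1 + g**2)/g (d(g) = (g**2 - 1)/g = (-1 + g**2)/g)
w(G, C) = G + 2*C (w(G, C) = (C + G) + C = G + 2*C)
w(5 - 1*(-5), d(6))*(-108) = ((5 - 1*(-5)) + 2*(6 - 1/6))*(-108) = ((5 + 5) + 2*(6 - 1*1/6))*(-108) = (10 + 2*(6 - 1/6))*(-108) = (10 + 2*(35/6))*(-108) = (10 + 35/3)*(-108) = (65/3)*(-108) = -2340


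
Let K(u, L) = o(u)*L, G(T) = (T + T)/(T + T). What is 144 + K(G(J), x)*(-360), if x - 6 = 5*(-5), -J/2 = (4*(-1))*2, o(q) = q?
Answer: 6984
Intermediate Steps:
J = 16 (J = -2*4*(-1)*2 = -(-8)*2 = -2*(-8) = 16)
G(T) = 1 (G(T) = (2*T)/((2*T)) = (2*T)*(1/(2*T)) = 1)
x = -19 (x = 6 + 5*(-5) = 6 - 25 = -19)
K(u, L) = L*u (K(u, L) = u*L = L*u)
144 + K(G(J), x)*(-360) = 144 - 19*1*(-360) = 144 - 19*(-360) = 144 + 6840 = 6984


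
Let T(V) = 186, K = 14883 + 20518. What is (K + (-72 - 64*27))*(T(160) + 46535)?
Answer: 1569872321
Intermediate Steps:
K = 35401
(K + (-72 - 64*27))*(T(160) + 46535) = (35401 + (-72 - 64*27))*(186 + 46535) = (35401 + (-72 - 1728))*46721 = (35401 - 1800)*46721 = 33601*46721 = 1569872321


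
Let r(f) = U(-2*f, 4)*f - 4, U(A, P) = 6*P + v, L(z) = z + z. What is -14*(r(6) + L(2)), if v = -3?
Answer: -1764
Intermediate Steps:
L(z) = 2*z
U(A, P) = -3 + 6*P (U(A, P) = 6*P - 3 = -3 + 6*P)
r(f) = -4 + 21*f (r(f) = (-3 + 6*4)*f - 4 = (-3 + 24)*f - 4 = 21*f - 4 = -4 + 21*f)
-14*(r(6) + L(2)) = -14*((-4 + 21*6) + 2*2) = -14*((-4 + 126) + 4) = -14*(122 + 4) = -14*126 = -1764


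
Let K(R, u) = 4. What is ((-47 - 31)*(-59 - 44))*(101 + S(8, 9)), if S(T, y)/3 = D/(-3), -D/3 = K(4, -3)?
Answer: 907842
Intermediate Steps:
D = -12 (D = -3*4 = -12)
S(T, y) = 12 (S(T, y) = 3*(-12/(-3)) = 3*(-12*(-⅓)) = 3*4 = 12)
((-47 - 31)*(-59 - 44))*(101 + S(8, 9)) = ((-47 - 31)*(-59 - 44))*(101 + 12) = -78*(-103)*113 = 8034*113 = 907842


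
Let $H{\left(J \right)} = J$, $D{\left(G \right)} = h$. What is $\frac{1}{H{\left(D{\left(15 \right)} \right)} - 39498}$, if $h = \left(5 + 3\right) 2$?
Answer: $- \frac{1}{39482} \approx -2.5328 \cdot 10^{-5}$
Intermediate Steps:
$h = 16$ ($h = 8 \cdot 2 = 16$)
$D{\left(G \right)} = 16$
$\frac{1}{H{\left(D{\left(15 \right)} \right)} - 39498} = \frac{1}{16 - 39498} = \frac{1}{-39482} = - \frac{1}{39482}$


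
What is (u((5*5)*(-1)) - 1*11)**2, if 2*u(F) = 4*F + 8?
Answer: 3249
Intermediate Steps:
u(F) = 4 + 2*F (u(F) = (4*F + 8)/2 = (8 + 4*F)/2 = 4 + 2*F)
(u((5*5)*(-1)) - 1*11)**2 = ((4 + 2*((5*5)*(-1))) - 1*11)**2 = ((4 + 2*(25*(-1))) - 11)**2 = ((4 + 2*(-25)) - 11)**2 = ((4 - 50) - 11)**2 = (-46 - 11)**2 = (-57)**2 = 3249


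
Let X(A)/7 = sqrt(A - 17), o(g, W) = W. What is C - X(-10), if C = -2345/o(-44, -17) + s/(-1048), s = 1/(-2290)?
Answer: 5627812417/40798640 - 21*I*sqrt(3) ≈ 137.94 - 36.373*I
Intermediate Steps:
s = -1/2290 ≈ -0.00043668
C = 5627812417/40798640 (C = -2345/(-17) - 1/2290/(-1048) = -2345*(-1/17) - 1/2290*(-1/1048) = 2345/17 + 1/2399920 = 5627812417/40798640 ≈ 137.94)
X(A) = 7*sqrt(-17 + A) (X(A) = 7*sqrt(A - 17) = 7*sqrt(-17 + A))
C - X(-10) = 5627812417/40798640 - 7*sqrt(-17 - 10) = 5627812417/40798640 - 7*sqrt(-27) = 5627812417/40798640 - 7*3*I*sqrt(3) = 5627812417/40798640 - 21*I*sqrt(3)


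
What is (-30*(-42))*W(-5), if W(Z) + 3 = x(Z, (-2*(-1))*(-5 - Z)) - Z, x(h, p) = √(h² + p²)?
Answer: 8820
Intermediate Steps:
W(Z) = -3 + √(Z² + (-10 - 2*Z)²) - Z (W(Z) = -3 + (√(Z² + ((-2*(-1))*(-5 - Z))²) - Z) = -3 + (√(Z² + (2*(-5 - Z))²) - Z) = -3 + (√(Z² + (-10 - 2*Z)²) - Z) = -3 + √(Z² + (-10 - 2*Z)²) - Z)
(-30*(-42))*W(-5) = (-30*(-42))*(-3 + √((-5)² + 4*(5 - 5)²) - 1*(-5)) = 1260*(-3 + √(25 + 4*0²) + 5) = 1260*(-3 + √(25 + 4*0) + 5) = 1260*(-3 + √(25 + 0) + 5) = 1260*(-3 + √25 + 5) = 1260*(-3 + 5 + 5) = 1260*7 = 8820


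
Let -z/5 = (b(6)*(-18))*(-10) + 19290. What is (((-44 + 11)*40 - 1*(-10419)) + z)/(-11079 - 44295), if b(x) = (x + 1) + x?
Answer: 33017/18458 ≈ 1.7888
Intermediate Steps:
b(x) = 1 + 2*x (b(x) = (1 + x) + x = 1 + 2*x)
z = -108150 (z = -5*(((1 + 2*6)*(-18))*(-10) + 19290) = -5*(((1 + 12)*(-18))*(-10) + 19290) = -5*((13*(-18))*(-10) + 19290) = -5*(-234*(-10) + 19290) = -5*(2340 + 19290) = -5*21630 = -108150)
(((-44 + 11)*40 - 1*(-10419)) + z)/(-11079 - 44295) = (((-44 + 11)*40 - 1*(-10419)) - 108150)/(-11079 - 44295) = ((-33*40 + 10419) - 108150)/(-55374) = ((-1320 + 10419) - 108150)*(-1/55374) = (9099 - 108150)*(-1/55374) = -99051*(-1/55374) = 33017/18458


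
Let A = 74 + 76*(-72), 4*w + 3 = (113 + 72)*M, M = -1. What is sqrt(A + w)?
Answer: 33*I*sqrt(5) ≈ 73.79*I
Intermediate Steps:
w = -47 (w = -3/4 + ((113 + 72)*(-1))/4 = -3/4 + (185*(-1))/4 = -3/4 + (1/4)*(-185) = -3/4 - 185/4 = -47)
A = -5398 (A = 74 - 5472 = -5398)
sqrt(A + w) = sqrt(-5398 - 47) = sqrt(-5445) = 33*I*sqrt(5)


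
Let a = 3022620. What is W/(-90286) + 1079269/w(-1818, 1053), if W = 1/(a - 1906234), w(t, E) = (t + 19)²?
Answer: 15540552581592589/46601412546005828 ≈ 0.33348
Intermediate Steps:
w(t, E) = (19 + t)²
W = 1/1116386 (W = 1/(3022620 - 1906234) = 1/1116386 ≈ 8.9575e-7)
W/(-90286) + 1079269/w(-1818, 1053) = (1/1116386)/(-90286) + 1079269/((19 - 1818)²) = (1/1116386)*(-1/90286) + 1079269/((-1799)²) = -1/100794026396 + 1079269/3236401 = 15540552581592589/46601412546005828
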